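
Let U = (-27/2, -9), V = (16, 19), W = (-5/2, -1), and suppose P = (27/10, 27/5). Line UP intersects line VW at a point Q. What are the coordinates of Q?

Barycentric coordinates of P with respect to UVW: (1/5, 2/5, 2/5).
On side VW the U-coordinate is zero; dropping P's U-weight 1/5 and renormalizing the remaining 2/5 : 2/5 gives weights 1/2, 1/2 on V, W.
Q = (1/2)·(16, 19) + (1/2)·(-5/2, -1) = (27/4, 9).

(27/4, 9)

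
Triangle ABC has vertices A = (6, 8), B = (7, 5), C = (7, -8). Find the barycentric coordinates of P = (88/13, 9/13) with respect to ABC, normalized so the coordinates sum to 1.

(3/13, 5/13, 5/13)

Signed area of the reference triangle: [ABC] = ½·(6·(5−(-8)) + 7·(-8−8) + 7·(8−5)) = ½·(78 − 112 + 21) = -13/2.
[PBC] = ½·((88/13)·(5−(-8)) + 7·(-8−(9/13)) + 7·(9/13−5)) = ½·(88 − 791/13 − 392/13) = -3/2, so the A-coordinate is (-3/2)/(-13/2) = 3/13.
[APC] = ½·(6·(9/13−(-8)) + (88/13)·(-8−8) + 7·(8−(9/13))) = ½·(678/13 − 1408/13 + 665/13) = -5/2, so the B-coordinate is 5/13.
[ABP] = ½·(6·(5−(9/13)) + 7·(9/13−8) + (88/13)·(8−5)) = ½·(336/13 − 665/13 + 264/13) = -5/2, so the C-coordinate is 5/13.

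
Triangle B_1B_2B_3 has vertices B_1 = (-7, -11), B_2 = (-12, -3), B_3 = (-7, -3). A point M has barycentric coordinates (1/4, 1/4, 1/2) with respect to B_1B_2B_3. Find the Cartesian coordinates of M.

(-33/4, -5)

M = (1/4)·B_1 + (1/4)·B_2 + (1/2)·B_3.
x-coordinate: (1/4)·(-7) + (1/4)·(-12) + (1/2)·(-7) = -33/4.
y-coordinate: (1/4)·(-11) + (1/4)·(-3) + (1/2)·(-3) = -5.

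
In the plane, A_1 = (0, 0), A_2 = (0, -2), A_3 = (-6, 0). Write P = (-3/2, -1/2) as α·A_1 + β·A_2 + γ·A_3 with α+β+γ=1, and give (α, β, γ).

(1/2, 1/4, 1/4)

Signed area of the reference triangle: [A_1A_2A_3] = ½·(0·(-2−0) + 0·(0−0) + (-6)·(0−(-2))) = ½·(0 + 0 − 12) = -6.
[PA_2A_3] = ½·((-3/2)·(-2−0) + 0·(0−(-1/2)) + (-6)·(-1/2−(-2))) = ½·(3 + 0 − 9) = -3, so the A_1-coordinate is (-3)/(-6) = 1/2.
[A_1PA_3] = ½·(0·(-1/2−0) + (-3/2)·(0−0) + (-6)·(0−(-1/2))) = ½·(0 + 0 − 3) = -3/2, so the A_2-coordinate is 1/4.
[A_1A_2P] = ½·(0·(-2−(-1/2)) + 0·(-1/2−0) + (-3/2)·(0−(-2))) = ½·(0 + 0 − 3) = -3/2, so the A_3-coordinate is 1/4.
Check: 1/2 + 1/4 + 1/4 = 1.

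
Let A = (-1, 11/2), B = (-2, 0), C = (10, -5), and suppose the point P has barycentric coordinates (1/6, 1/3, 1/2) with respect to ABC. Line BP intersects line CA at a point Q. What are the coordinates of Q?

Line BP meets CA where the B-coordinate vanishes; zeroing P's B-weight and renormalizing leaves C, A-weights 1/2 : 1/6 → (3/4, 1/4).
So Q = (3/4)·C + (1/4)·A = (29/4, -19/8).

(29/4, -19/8)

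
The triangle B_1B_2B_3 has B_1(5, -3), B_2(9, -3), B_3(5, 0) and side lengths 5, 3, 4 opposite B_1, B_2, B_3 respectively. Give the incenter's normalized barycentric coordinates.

The incenter has barycentric coordinates proportional to the opposite side lengths: (5 : 3 : 4).
Normalizing by 5+3+4 = 12 gives (5/12, 1/4, 1/3).

(5/12, 1/4, 1/3)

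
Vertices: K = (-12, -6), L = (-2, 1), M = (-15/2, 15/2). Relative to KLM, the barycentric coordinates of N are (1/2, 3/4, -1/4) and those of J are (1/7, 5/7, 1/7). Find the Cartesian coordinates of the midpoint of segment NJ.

Barycentric coordinates of the midpoint are the average: (9/28, 41/56, -3/56).
Converting: (9/28)·K + (41/56)·L + (-3/56)·M = (-551/112, -179/112).

(-551/112, -179/112)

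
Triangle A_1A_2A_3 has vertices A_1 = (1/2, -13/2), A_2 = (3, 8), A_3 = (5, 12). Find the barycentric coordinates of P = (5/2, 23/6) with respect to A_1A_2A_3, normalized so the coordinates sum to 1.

(1/3, 1/2, 1/6)

Signed area of the reference triangle: [A_1A_2A_3] = ½·((1/2)·(8−12) + 3·(12−(-13/2)) + 5·(-13/2−8)) = ½·(-2 + 111/2 − 145/2) = -19/2.
[PA_2A_3] = ½·((5/2)·(8−12) + 3·(12−(23/6)) + 5·(23/6−8)) = ½·(-10 + 49/2 − 125/6) = -19/6, so the A_1-coordinate is (-19/6)/(-19/2) = 1/3.
[A_1PA_3] = ½·((1/2)·(23/6−12) + (5/2)·(12−(-13/2)) + 5·(-13/2−(23/6))) = ½·(-49/12 + 185/4 − 155/3) = -19/4, so the A_2-coordinate is 1/2.
[A_1A_2P] = ½·((1/2)·(8−(23/6)) + 3·(23/6−(-13/2)) + (5/2)·(-13/2−8)) = ½·(25/12 + 31 − 145/4) = -19/12, so the A_3-coordinate is 1/6.
Check: 1/3 + 1/2 + 1/6 = 1.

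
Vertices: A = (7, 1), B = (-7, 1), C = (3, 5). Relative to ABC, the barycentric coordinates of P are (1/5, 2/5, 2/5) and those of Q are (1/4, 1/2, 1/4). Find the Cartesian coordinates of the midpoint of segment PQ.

(-3/5, 23/10)

Barycentric coordinates of the midpoint are the average: (9/40, 9/20, 13/40).
Converting: (9/40)·A + (9/20)·B + (13/40)·C = (-3/5, 23/10).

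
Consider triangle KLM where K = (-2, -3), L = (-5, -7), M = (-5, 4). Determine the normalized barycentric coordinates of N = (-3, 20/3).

(2/3, -2/3, 1)

Signed area of the reference triangle: [KLM] = ½·((-2)·(-7−4) + (-5)·(4−(-3)) + (-5)·(-3−(-7))) = ½·(22 − 35 − 20) = -33/2.
[NLM] = ½·((-3)·(-7−4) + (-5)·(4−(20/3)) + (-5)·(20/3−(-7))) = ½·(33 + 40/3 − 205/3) = -11, so the K-coordinate is (-11)/(-33/2) = 2/3.
[KNM] = ½·((-2)·(20/3−4) + (-3)·(4−(-3)) + (-5)·(-3−(20/3))) = ½·(-16/3 − 21 + 145/3) = 11, so the L-coordinate is -2/3.
[KLN] = ½·((-2)·(-7−(20/3)) + (-5)·(20/3−(-3)) + (-3)·(-3−(-7))) = ½·(82/3 − 145/3 − 12) = -33/2, so the M-coordinate is 1.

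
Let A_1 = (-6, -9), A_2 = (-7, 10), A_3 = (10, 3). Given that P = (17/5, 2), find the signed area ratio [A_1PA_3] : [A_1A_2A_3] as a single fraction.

1/5

[A_1A_2A_3] = ½·((-6)·(10−3) + (-7)·(3−(-9)) + 10·(-9−10)) = ½·(-42 − 84 − 190) = -158.
[A_1PA_3] = ½·((-6)·(2−3) + (17/5)·(3−(-9)) + 10·(-9−2)) = ½·(6 + 204/5 − 110) = -158/5, so the ratio is (-158/5)/(-158) = 1/5.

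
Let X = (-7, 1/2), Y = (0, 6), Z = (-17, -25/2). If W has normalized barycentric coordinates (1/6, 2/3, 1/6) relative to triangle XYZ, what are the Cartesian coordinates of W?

W = (1/6)·X + (2/3)·Y + (1/6)·Z.
x-coordinate: (1/6)·(-7) + (2/3)·0 + (1/6)·(-17) = -4.
y-coordinate: (1/6)·(1/2) + (2/3)·6 + (1/6)·(-25/2) = 2.

(-4, 2)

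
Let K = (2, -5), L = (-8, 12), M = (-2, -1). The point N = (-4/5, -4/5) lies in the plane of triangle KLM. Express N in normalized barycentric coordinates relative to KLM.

(3/5, 1/5, 1/5)

Signed area of the reference triangle: [KLM] = ½·(2·(12−(-1)) + (-8)·(-1−(-5)) + (-2)·(-5−12)) = ½·(26 − 32 + 34) = 14.
[NLM] = ½·((-4/5)·(12−(-1)) + (-8)·(-1−(-4/5)) + (-2)·(-4/5−12)) = ½·(-52/5 + 8/5 + 128/5) = 42/5, so the K-coordinate is (42/5)/14 = 3/5.
[KNM] = ½·(2·(-4/5−(-1)) + (-4/5)·(-1−(-5)) + (-2)·(-5−(-4/5))) = ½·(2/5 − 16/5 + 42/5) = 14/5, so the L-coordinate is 1/5.
[KLN] = ½·(2·(12−(-4/5)) + (-8)·(-4/5−(-5)) + (-4/5)·(-5−12)) = ½·(128/5 − 168/5 + 68/5) = 14/5, so the M-coordinate is 1/5.
Check: 3/5 + 1/5 + 1/5 = 1.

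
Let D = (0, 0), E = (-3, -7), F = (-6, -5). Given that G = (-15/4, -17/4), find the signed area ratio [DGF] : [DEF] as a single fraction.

[DEF] = ½·(0·(-7−(-5)) + (-3)·(-5−0) + (-6)·(0−(-7))) = ½·(0 + 15 − 42) = -27/2.
[DGF] = ½·(0·(-17/4−(-5)) + (-15/4)·(-5−0) + (-6)·(0−(-17/4))) = ½·(0 + 75/4 − 51/2) = -27/8, so the ratio is (-27/8)/(-27/2) = 1/4.

1/4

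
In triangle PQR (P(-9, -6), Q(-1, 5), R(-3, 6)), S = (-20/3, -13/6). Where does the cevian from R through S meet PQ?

(-37/5, -19/5)

Barycentric coordinates of S with respect to PQR: (2/3, 1/6, 1/6).
On side PQ the R-coordinate is zero; dropping S's R-weight 1/6 and renormalizing the remaining 2/3 : 1/6 gives weights 4/5, 1/5 on P, Q.
T = (4/5)·(-9, -6) + (1/5)·(-1, 5) = (-37/5, -19/5).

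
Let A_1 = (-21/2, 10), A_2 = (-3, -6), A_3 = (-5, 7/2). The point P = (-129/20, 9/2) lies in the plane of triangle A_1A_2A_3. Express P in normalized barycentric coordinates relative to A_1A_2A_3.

(3/10, 1/10, 3/5)

Signed area of the reference triangle: [A_1A_2A_3] = ½·((-21/2)·(-6−(7/2)) + (-3)·(7/2−10) + (-5)·(10−(-6))) = ½·(399/4 + 39/2 − 80) = 157/8.
[PA_2A_3] = ½·((-129/20)·(-6−(7/2)) + (-3)·(7/2−(9/2)) + (-5)·(9/2−(-6))) = ½·(2451/40 + 3 − 105/2) = 471/80, so the A_1-coordinate is (471/80)/(157/8) = 3/10.
[A_1PA_3] = ½·((-21/2)·(9/2−(7/2)) + (-129/20)·(7/2−10) + (-5)·(10−(9/2))) = ½·(-21/2 + 1677/40 − 55/2) = 157/80, so the A_2-coordinate is 1/10.
[A_1A_2P] = ½·((-21/2)·(-6−(9/2)) + (-3)·(9/2−10) + (-129/20)·(10−(-6))) = ½·(441/4 + 33/2 − 516/5) = 471/40, so the A_3-coordinate is 3/5.
Check: 3/10 + 1/10 + 3/5 = 1.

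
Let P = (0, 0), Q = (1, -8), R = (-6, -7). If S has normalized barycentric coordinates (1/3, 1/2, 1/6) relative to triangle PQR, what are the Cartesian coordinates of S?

(-1/2, -31/6)

S = (1/3)·P + (1/2)·Q + (1/6)·R.
x-coordinate: (1/3)·0 + (1/2)·1 + (1/6)·(-6) = -1/2.
y-coordinate: (1/3)·0 + (1/2)·(-8) + (1/6)·(-7) = -31/6.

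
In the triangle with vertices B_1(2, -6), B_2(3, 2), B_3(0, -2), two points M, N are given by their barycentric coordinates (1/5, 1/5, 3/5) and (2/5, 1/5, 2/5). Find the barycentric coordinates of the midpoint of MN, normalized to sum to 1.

(3/10, 1/5, 1/2)

Since both coordinate triples sum to 1, the midpoint's barycentrics are the componentwise average.
(1/5+2/5)/2 = 3/10; similarly 1/5 and 1/2.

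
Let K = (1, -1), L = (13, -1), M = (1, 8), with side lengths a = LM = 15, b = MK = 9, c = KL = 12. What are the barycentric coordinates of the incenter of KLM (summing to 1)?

The incenter has barycentric coordinates proportional to the opposite side lengths: (15 : 9 : 12).
Normalizing by 15+9+12 = 36 gives (5/12, 1/4, 1/3).

(5/12, 1/4, 1/3)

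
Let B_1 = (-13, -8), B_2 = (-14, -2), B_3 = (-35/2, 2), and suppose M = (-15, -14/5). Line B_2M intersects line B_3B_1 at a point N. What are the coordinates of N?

(-61/4, -3)

Barycentric coordinates of M with respect to B_1B_2B_3: (2/5, 1/5, 2/5).
On side B_3B_1 the B_2-coordinate is zero; dropping M's B_2-weight 1/5 and renormalizing the remaining 2/5 : 2/5 gives weights 1/2, 1/2 on B_3, B_1.
N = (1/2)·(-35/2, 2) + (1/2)·(-13, -8) = (-61/4, -3).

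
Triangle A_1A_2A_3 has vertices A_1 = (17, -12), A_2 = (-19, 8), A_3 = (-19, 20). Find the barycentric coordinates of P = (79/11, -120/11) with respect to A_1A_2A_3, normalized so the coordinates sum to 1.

Signed area of the reference triangle: [A_1A_2A_3] = ½·(17·(8−20) + (-19)·(20−(-12)) + (-19)·(-12−8)) = ½·(-204 − 608 + 380) = -216.
[PA_2A_3] = ½·((79/11)·(8−20) + (-19)·(20−(-120/11)) + (-19)·(-120/11−8)) = ½·(-948/11 − 6460/11 + 3952/11) = -1728/11, so the A_1-coordinate is (-1728/11)/(-216) = 8/11.
[A_1PA_3] = ½·(17·(-120/11−20) + (79/11)·(20−(-12)) + (-19)·(-12−(-120/11))) = ½·(-5780/11 + 2528/11 + 228/11) = -1512/11, so the A_2-coordinate is 7/11.
[A_1A_2P] = ½·(17·(8−(-120/11)) + (-19)·(-120/11−(-12)) + (79/11)·(-12−8)) = ½·(3536/11 − 228/11 − 1580/11) = 864/11, so the A_3-coordinate is -4/11.

(8/11, 7/11, -4/11)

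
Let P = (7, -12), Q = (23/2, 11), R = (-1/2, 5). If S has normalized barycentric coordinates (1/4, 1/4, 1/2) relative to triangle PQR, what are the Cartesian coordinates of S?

S = (1/4)·P + (1/4)·Q + (1/2)·R.
x-coordinate: (1/4)·7 + (1/4)·(23/2) + (1/2)·(-1/2) = 35/8.
y-coordinate: (1/4)·(-12) + (1/4)·11 + (1/2)·5 = 9/4.

(35/8, 9/4)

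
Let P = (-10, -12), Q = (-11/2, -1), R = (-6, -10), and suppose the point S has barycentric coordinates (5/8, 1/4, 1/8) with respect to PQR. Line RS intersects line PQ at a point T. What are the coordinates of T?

Line RS meets PQ where the R-coordinate vanishes; zeroing S's R-weight and renormalizing leaves P, Q-weights 5/8 : 1/4 → (5/7, 2/7).
So T = (5/7)·P + (2/7)·Q = (-61/7, -62/7).

(-61/7, -62/7)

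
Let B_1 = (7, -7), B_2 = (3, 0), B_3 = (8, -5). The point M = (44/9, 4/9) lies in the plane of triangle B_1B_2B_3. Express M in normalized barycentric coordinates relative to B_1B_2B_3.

Signed area of the reference triangle: [B_1B_2B_3] = ½·(7·(0−(-5)) + 3·(-5−(-7)) + 8·(-7−0)) = ½·(35 + 6 − 56) = -15/2.
[MB_2B_3] = ½·((44/9)·(0−(-5)) + 3·(-5−(4/9)) + 8·(4/9−0)) = ½·(220/9 − 49/3 + 32/9) = 35/6, so the B_1-coordinate is (35/6)/(-15/2) = -7/9.
[B_1MB_3] = ½·(7·(4/9−(-5)) + (44/9)·(-5−(-7)) + 8·(-7−(4/9))) = ½·(343/9 + 88/9 − 536/9) = -35/6, so the B_2-coordinate is 7/9.
[B_1B_2M] = ½·(7·(0−(4/9)) + 3·(4/9−(-7)) + (44/9)·(-7−0)) = ½·(-28/9 + 67/3 − 308/9) = -15/2, so the B_3-coordinate is 1.
Check: -7/9 + 7/9 + 1 = 1.

(-7/9, 7/9, 1)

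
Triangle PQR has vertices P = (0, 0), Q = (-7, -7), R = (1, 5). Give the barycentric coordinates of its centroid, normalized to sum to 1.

The centroid is the average of the vertices, so each weight is 1/3.

(1/3, 1/3, 1/3)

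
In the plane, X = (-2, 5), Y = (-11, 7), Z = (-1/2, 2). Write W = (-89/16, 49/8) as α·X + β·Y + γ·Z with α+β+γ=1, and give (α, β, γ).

Signed area of the reference triangle: [XYZ] = ½·((-2)·(7−2) + (-11)·(2−5) + (-1/2)·(5−7)) = ½·(-10 + 33 + 1) = 12.
[WYZ] = ½·((-89/16)·(7−2) + (-11)·(2−(49/8)) + (-1/2)·(49/8−7)) = ½·(-445/16 + 363/8 + 7/16) = 9, so the X-coordinate is 9/12 = 3/4.
[XWZ] = ½·((-2)·(49/8−2) + (-89/16)·(2−5) + (-1/2)·(5−(49/8))) = ½·(-33/4 + 267/16 + 9/16) = 9/2, so the Y-coordinate is 3/8.
[XYW] = ½·((-2)·(7−(49/8)) + (-11)·(49/8−5) + (-89/16)·(5−7)) = ½·(-7/4 − 99/8 + 89/8) = -3/2, so the Z-coordinate is -1/8.

(3/4, 3/8, -1/8)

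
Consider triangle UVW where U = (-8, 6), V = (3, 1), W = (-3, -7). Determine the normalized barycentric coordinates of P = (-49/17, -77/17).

Signed area of the reference triangle: [UVW] = ½·((-8)·(1−(-7)) + 3·(-7−6) + (-3)·(6−1)) = ½·(-64 − 39 − 15) = -59.
[PVW] = ½·((-49/17)·(1−(-7)) + 3·(-7−(-77/17)) + (-3)·(-77/17−1)) = ½·(-392/17 − 126/17 + 282/17) = -118/17, so the U-coordinate is (-118/17)/(-59) = 2/17.
[UPW] = ½·((-8)·(-77/17−(-7)) + (-49/17)·(-7−6) + (-3)·(6−(-77/17))) = ½·(-336/17 + 637/17 − 537/17) = -118/17, so the V-coordinate is 2/17.
[UVP] = ½·((-8)·(1−(-77/17)) + 3·(-77/17−6) + (-49/17)·(6−1)) = ½·(-752/17 − 537/17 − 245/17) = -767/17, so the W-coordinate is 13/17.
Check: 2/17 + 2/17 + 13/17 = 1.

(2/17, 2/17, 13/17)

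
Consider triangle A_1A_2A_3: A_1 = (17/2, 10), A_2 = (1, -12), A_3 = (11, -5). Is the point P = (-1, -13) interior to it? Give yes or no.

Barycentric coordinates of P: (8/335, 80/67, -73/335).
The three coordinates are positive, positive, negative; a point is interior exactly when all three are positive.

no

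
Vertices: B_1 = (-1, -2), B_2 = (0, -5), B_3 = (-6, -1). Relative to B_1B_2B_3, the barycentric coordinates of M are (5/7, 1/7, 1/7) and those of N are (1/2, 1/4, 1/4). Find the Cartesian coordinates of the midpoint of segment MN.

(-25/14, -67/28)

Barycentric coordinates of the midpoint are the average: (17/28, 11/56, 11/56).
Converting: (17/28)·B_1 + (11/56)·B_2 + (11/56)·B_3 = (-25/14, -67/28).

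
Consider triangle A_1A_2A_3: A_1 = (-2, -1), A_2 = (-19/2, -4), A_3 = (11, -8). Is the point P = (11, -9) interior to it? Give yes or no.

Barycentric coordinates of P: (-41/183, 26/183, 66/61).
The three coordinates are negative, positive, positive; a point is interior exactly when all three are positive.

no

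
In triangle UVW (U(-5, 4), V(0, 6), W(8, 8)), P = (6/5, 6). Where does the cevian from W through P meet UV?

(-10/3, 14/3)

Barycentric coordinates of P with respect to UVW: (2/5, 1/5, 2/5).
On side UV the W-coordinate is zero; dropping P's W-weight 2/5 and renormalizing the remaining 2/5 : 1/5 gives weights 2/3, 1/3 on U, V.
Q = (2/3)·(-5, 4) + (1/3)·(0, 6) = (-10/3, 14/3).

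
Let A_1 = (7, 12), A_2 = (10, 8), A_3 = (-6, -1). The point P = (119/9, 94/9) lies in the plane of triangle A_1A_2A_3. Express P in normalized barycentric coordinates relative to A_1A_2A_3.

Signed area of the reference triangle: [A_1A_2A_3] = ½·(7·(8−(-1)) + 10·(-1−12) + (-6)·(12−8)) = ½·(63 − 130 − 24) = -91/2.
[PA_2A_3] = ½·((119/9)·(8−(-1)) + 10·(-1−(94/9)) + (-6)·(94/9−8)) = ½·(119 − 1030/9 − 44/3) = -91/18, so the A_1-coordinate is (-91/18)/(-91/2) = 1/9.
[A_1PA_3] = ½·(7·(94/9−(-1)) + (119/9)·(-1−12) + (-6)·(12−(94/9))) = ½·(721/9 − 1547/9 − 28/3) = -455/9, so the A_2-coordinate is 10/9.
[A_1A_2P] = ½·(7·(8−(94/9)) + 10·(94/9−12) + (119/9)·(12−8)) = ½·(-154/9 − 140/9 + 476/9) = 91/9, so the A_3-coordinate is -2/9.
Check: 1/9 + 10/9 − 2/9 = 1.

(1/9, 10/9, -2/9)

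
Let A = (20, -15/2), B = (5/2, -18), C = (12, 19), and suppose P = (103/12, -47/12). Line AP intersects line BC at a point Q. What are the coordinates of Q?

(63/10, -16/5)

Barycentric coordinates of P with respect to ABC: (1/6, 1/2, 1/3).
On side BC the A-coordinate is zero; dropping P's A-weight 1/6 and renormalizing the remaining 1/2 : 1/3 gives weights 3/5, 2/5 on B, C.
Q = (3/5)·(5/2, -18) + (2/5)·(12, 19) = (63/10, -16/5).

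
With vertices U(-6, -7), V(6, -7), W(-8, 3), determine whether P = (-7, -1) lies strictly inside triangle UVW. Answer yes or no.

Barycentric coordinates of P: (23/60, 1/60, 3/5).
The three coordinates are positive, positive, positive; a point is interior exactly when all three are positive.

yes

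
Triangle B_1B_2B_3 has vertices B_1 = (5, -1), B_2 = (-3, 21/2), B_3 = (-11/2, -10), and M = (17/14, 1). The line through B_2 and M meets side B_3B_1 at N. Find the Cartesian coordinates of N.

(29/10, -14/5)

Barycentric coordinates of M with respect to B_1B_2B_3: (4/7, 2/7, 1/7).
On side B_3B_1 the B_2-coordinate is zero; dropping M's B_2-weight 2/7 and renormalizing the remaining 1/7 : 4/7 gives weights 1/5, 4/5 on B_3, B_1.
N = (1/5)·(-11/2, -10) + (4/5)·(5, -1) = (29/10, -14/5).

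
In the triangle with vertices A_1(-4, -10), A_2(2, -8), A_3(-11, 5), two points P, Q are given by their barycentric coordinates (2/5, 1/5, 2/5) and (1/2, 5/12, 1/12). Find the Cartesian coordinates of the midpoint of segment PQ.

Barycentric coordinates of the midpoint are the average: (9/20, 37/120, 29/120).
Converting: (9/20)·A_1 + (37/120)·A_2 + (29/120)·A_3 = (-461/120, -691/120).

(-461/120, -691/120)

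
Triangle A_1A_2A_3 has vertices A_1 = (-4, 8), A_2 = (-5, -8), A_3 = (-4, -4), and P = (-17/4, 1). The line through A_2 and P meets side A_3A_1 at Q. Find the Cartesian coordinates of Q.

(-4, 4)

Barycentric coordinates of P with respect to A_1A_2A_3: (1/2, 1/4, 1/4).
On side A_3A_1 the A_2-coordinate is zero; dropping P's A_2-weight 1/4 and renormalizing the remaining 1/4 : 1/2 gives weights 1/3, 2/3 on A_3, A_1.
Q = (1/3)·(-4, -4) + (2/3)·(-4, 8) = (-4, 4).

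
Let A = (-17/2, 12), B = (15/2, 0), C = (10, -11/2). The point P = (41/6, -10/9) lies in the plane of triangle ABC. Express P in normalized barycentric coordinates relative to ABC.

Signed area of the reference triangle: [ABC] = ½·((-17/2)·(0−(-11/2)) + (15/2)·(-11/2−12) + 10·(12−0)) = ½·(-187/4 − 525/4 + 120) = -29.
[PBC] = ½·((41/6)·(0−(-11/2)) + (15/2)·(-11/2−(-10/9)) + 10·(-10/9−0)) = ½·(451/12 − 395/12 − 100/9) = -29/9, so the A-coordinate is (-29/9)/(-29) = 1/9.
[APC] = ½·((-17/2)·(-10/9−(-11/2)) + (41/6)·(-11/2−12) + 10·(12−(-10/9))) = ½·(-1343/36 − 1435/12 + 1180/9) = -116/9, so the B-coordinate is 4/9.
[ABP] = ½·((-17/2)·(0−(-10/9)) + (15/2)·(-10/9−12) + (41/6)·(12−0)) = ½·(-85/9 − 295/3 + 82) = -116/9, so the C-coordinate is 4/9.

(1/9, 4/9, 4/9)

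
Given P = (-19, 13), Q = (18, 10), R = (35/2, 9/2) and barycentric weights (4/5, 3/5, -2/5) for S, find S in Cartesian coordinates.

S = (4/5)·P + (3/5)·Q + (-2/5)·R.
x-coordinate: (4/5)·(-19) + (3/5)·18 + (-2/5)·(35/2) = -57/5.
y-coordinate: (4/5)·13 + (3/5)·10 + (-2/5)·(9/2) = 73/5.

(-57/5, 73/5)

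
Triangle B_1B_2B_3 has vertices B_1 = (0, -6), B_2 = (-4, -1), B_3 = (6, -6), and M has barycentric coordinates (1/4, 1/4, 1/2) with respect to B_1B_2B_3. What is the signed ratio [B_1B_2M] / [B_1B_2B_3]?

1/2

The signed ratio [B_1B_2M]/[B_1B_2B_3] equals the barycentric coordinate of M at vertex B_3, which is 1/2.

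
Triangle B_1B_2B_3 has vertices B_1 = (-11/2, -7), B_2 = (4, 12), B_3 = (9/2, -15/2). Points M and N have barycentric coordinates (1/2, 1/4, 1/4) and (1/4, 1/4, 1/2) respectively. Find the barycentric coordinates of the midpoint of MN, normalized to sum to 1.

Since both coordinate triples sum to 1, the midpoint's barycentrics are the componentwise average.
(1/2+1/4)/2 = 3/8; similarly 1/4 and 3/8.

(3/8, 1/4, 3/8)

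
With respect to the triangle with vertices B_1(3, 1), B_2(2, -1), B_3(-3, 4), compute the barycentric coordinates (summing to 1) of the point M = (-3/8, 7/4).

Signed area of the reference triangle: [B_1B_2B_3] = ½·(3·(-1−4) + 2·(4−1) + (-3)·(1−(-1))) = ½·(-15 + 6 − 6) = -15/2.
[MB_2B_3] = ½·((-3/8)·(-1−4) + 2·(4−(7/4)) + (-3)·(7/4−(-1))) = ½·(15/8 + 9/2 − 33/4) = -15/16, so the B_1-coordinate is (-15/16)/(-15/2) = 1/8.
[B_1MB_3] = ½·(3·(7/4−4) + (-3/8)·(4−1) + (-3)·(1−(7/4))) = ½·(-27/4 − 9/8 + 9/4) = -45/16, so the B_2-coordinate is 3/8.
[B_1B_2M] = ½·(3·(-1−(7/4)) + 2·(7/4−1) + (-3/8)·(1−(-1))) = ½·(-33/4 + 3/2 − 3/4) = -15/4, so the B_3-coordinate is 1/2.
Check: 1/8 + 3/8 + 1/2 = 1.

(1/8, 3/8, 1/2)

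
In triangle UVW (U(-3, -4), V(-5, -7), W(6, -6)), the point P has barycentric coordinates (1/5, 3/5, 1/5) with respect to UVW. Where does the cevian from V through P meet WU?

(3/2, -5)

Line VP meets WU where the V-coordinate vanishes; zeroing P's V-weight and renormalizing leaves W, U-weights 1/5 : 1/5 → (1/2, 1/2).
So Q = (1/2)·W + (1/2)·U = (3/2, -5).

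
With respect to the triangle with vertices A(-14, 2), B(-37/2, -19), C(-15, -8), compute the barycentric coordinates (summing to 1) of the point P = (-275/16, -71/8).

(7/8, 7/8, -3/4)

Signed area of the reference triangle: [ABC] = ½·((-14)·(-19−(-8)) + (-37/2)·(-8−2) + (-15)·(2−(-19))) = ½·(154 + 185 − 315) = 12.
[PBC] = ½·((-275/16)·(-19−(-8)) + (-37/2)·(-8−(-71/8)) + (-15)·(-71/8−(-19))) = ½·(3025/16 − 259/16 − 1215/8) = 21/2, so the A-coordinate is (21/2)/12 = 7/8.
[APC] = ½·((-14)·(-71/8−(-8)) + (-275/16)·(-8−2) + (-15)·(2−(-71/8))) = ½·(49/4 + 1375/8 − 1305/8) = 21/2, so the B-coordinate is 7/8.
[ABP] = ½·((-14)·(-19−(-71/8)) + (-37/2)·(-71/8−2) + (-275/16)·(2−(-19))) = ½·(567/4 + 3219/16 − 5775/16) = -9, so the C-coordinate is -3/4.
Check: 7/8 + 7/8 − 3/4 = 1.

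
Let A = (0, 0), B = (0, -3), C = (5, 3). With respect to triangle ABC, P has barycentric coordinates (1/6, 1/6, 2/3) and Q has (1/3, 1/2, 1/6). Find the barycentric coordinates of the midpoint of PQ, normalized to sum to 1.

Since both coordinate triples sum to 1, the midpoint's barycentrics are the componentwise average.
(1/6+1/3)/2 = 1/4; similarly 1/3 and 5/12.

(1/4, 1/3, 5/12)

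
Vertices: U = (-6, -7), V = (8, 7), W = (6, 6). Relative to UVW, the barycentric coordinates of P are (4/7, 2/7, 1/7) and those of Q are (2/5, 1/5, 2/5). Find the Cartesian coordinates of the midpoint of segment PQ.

Barycentric coordinates of the midpoint are the average: (17/35, 17/70, 19/70).
Converting: (17/35)·U + (17/70)·V + (19/70)·W = (23/35, -1/14).

(23/35, -1/14)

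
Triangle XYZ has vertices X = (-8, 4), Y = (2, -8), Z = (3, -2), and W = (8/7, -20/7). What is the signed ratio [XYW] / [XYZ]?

[XYZ] = ½·((-8)·(-8−(-2)) + 2·(-2−4) + 3·(4−(-8))) = ½·(48 − 12 + 36) = 36.
[XYW] = ½·((-8)·(-8−(-20/7)) + 2·(-20/7−4) + (8/7)·(4−(-8))) = ½·(288/7 − 96/7 + 96/7) = 144/7, so the ratio is (144/7)/36 = 4/7.

4/7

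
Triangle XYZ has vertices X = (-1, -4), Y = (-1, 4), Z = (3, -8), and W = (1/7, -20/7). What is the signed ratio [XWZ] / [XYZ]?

2/7

[XYZ] = ½·((-1)·(4−(-8)) + (-1)·(-8−(-4)) + 3·(-4−4)) = ½·(-12 + 4 − 24) = -16.
[XWZ] = ½·((-1)·(-20/7−(-8)) + (1/7)·(-8−(-4)) + 3·(-4−(-20/7))) = ½·(-36/7 − 4/7 − 24/7) = -32/7, so the ratio is (-32/7)/(-16) = 2/7.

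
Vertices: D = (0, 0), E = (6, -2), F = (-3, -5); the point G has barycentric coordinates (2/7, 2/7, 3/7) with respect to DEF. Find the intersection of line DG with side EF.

Line DG meets EF where the D-coordinate vanishes; zeroing G's D-weight and renormalizing leaves E, F-weights 2/7 : 3/7 → (2/5, 3/5).
So H = (2/5)·E + (3/5)·F = (3/5, -19/5).

(3/5, -19/5)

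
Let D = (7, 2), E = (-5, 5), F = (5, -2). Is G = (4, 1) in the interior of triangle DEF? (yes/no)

Barycentric coordinates of G: (23/54, 5/27, 7/18).
The three coordinates are positive, positive, positive; a point is interior exactly when all three are positive.

yes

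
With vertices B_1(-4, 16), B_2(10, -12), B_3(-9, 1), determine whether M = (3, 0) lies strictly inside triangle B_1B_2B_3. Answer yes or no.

Barycentric coordinates of M: (137/350, 37/70, 2/25).
The three coordinates are positive, positive, positive; a point is interior exactly when all three are positive.

yes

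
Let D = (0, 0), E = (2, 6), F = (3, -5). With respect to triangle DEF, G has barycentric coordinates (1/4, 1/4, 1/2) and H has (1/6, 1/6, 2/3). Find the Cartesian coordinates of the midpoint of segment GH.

Barycentric coordinates of the midpoint are the average: (5/24, 5/24, 7/12).
Converting: (5/24)·D + (5/24)·E + (7/12)·F = (13/6, -5/3).

(13/6, -5/3)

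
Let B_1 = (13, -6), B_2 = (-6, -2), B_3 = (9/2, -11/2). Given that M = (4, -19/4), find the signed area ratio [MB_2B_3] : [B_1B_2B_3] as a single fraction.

1/4

[B_1B_2B_3] = ½·(13·(-2−(-11/2)) + (-6)·(-11/2−(-6)) + (9/2)·(-6−(-2))) = ½·(91/2 − 3 − 18) = 49/4.
[MB_2B_3] = ½·(4·(-2−(-11/2)) + (-6)·(-11/2−(-19/4)) + (9/2)·(-19/4−(-2))) = ½·(14 + 9/2 − 99/8) = 49/16, so the ratio is (49/16)/(49/4) = 1/4.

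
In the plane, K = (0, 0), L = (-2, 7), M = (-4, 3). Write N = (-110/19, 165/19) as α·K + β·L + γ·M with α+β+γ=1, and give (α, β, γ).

(-16/19, 15/19, 20/19)

Signed area of the reference triangle: [KLM] = ½·(0·(7−3) + (-2)·(3−0) + (-4)·(0−7)) = ½·(0 − 6 + 28) = 11.
[NLM] = ½·((-110/19)·(7−3) + (-2)·(3−(165/19)) + (-4)·(165/19−7)) = ½·(-440/19 + 216/19 − 128/19) = -176/19, so the K-coordinate is (-176/19)/11 = -16/19.
[KNM] = ½·(0·(165/19−3) + (-110/19)·(3−0) + (-4)·(0−(165/19))) = ½·(0 − 330/19 + 660/19) = 165/19, so the L-coordinate is 15/19.
[KLN] = ½·(0·(7−(165/19)) + (-2)·(165/19−0) + (-110/19)·(0−7)) = ½·(0 − 330/19 + 770/19) = 220/19, so the M-coordinate is 20/19.
Check: -16/19 + 15/19 + 20/19 = 1.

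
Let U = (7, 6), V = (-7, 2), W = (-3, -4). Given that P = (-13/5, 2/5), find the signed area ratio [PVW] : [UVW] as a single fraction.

[UVW] = ½·(7·(2−(-4)) + (-7)·(-4−6) + (-3)·(6−2)) = ½·(42 + 70 − 12) = 50.
[PVW] = ½·((-13/5)·(2−(-4)) + (-7)·(-4−(2/5)) + (-3)·(2/5−2)) = ½·(-78/5 + 154/5 + 24/5) = 10, so the ratio is 10/50 = 1/5.

1/5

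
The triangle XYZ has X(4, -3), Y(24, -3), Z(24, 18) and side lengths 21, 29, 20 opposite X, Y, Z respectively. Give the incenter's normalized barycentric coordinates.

(3/10, 29/70, 2/7)

The incenter has barycentric coordinates proportional to the opposite side lengths: (21 : 29 : 20).
Normalizing by 21+29+20 = 70 gives (3/10, 29/70, 2/7).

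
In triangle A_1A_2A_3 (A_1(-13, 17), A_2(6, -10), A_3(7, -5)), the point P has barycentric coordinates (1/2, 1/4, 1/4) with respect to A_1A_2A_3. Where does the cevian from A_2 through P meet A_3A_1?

Line A_2P meets A_3A_1 where the A_2-coordinate vanishes; zeroing P's A_2-weight and renormalizing leaves A_3, A_1-weights 1/4 : 1/2 → (1/3, 2/3).
So Q = (1/3)·A_3 + (2/3)·A_1 = (-19/3, 29/3).

(-19/3, 29/3)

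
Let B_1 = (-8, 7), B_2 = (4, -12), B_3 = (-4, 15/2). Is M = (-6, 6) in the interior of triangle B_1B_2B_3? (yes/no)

yes

Barycentric coordinates of M: (51/82, 5/82, 13/41).
The three coordinates are positive, positive, positive; a point is interior exactly when all three are positive.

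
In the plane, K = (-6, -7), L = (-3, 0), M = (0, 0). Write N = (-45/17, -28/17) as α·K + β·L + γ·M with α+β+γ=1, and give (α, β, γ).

(4/17, 7/17, 6/17)

Signed area of the reference triangle: [KLM] = ½·((-6)·(0−0) + (-3)·(0−(-7)) + 0·(-7−0)) = ½·(0 − 21 + 0) = -21/2.
[NLM] = ½·((-45/17)·(0−0) + (-3)·(0−(-28/17)) + 0·(-28/17−0)) = ½·(0 − 84/17 + 0) = -42/17, so the K-coordinate is (-42/17)/(-21/2) = 4/17.
[KNM] = ½·((-6)·(-28/17−0) + (-45/17)·(0−(-7)) + 0·(-7−(-28/17))) = ½·(168/17 − 315/17 + 0) = -147/34, so the L-coordinate is 7/17.
[KLN] = ½·((-6)·(0−(-28/17)) + (-3)·(-28/17−(-7)) + (-45/17)·(-7−0)) = ½·(-168/17 − 273/17 + 315/17) = -63/17, so the M-coordinate is 6/17.
Check: 4/17 + 7/17 + 6/17 = 1.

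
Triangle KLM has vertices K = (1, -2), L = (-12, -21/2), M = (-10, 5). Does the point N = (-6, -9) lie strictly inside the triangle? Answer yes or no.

no

Barycentric coordinates of N: (20/41, 28/41, -7/41).
The three coordinates are positive, positive, negative; a point is interior exactly when all three are positive.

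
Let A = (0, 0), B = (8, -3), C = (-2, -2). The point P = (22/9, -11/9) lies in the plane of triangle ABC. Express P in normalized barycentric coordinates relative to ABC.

Signed area of the reference triangle: [ABC] = ½·(0·(-3−(-2)) + 8·(-2−0) + (-2)·(0−(-3))) = ½·(0 − 16 − 6) = -11.
[PBC] = ½·((22/9)·(-3−(-2)) + 8·(-2−(-11/9)) + (-2)·(-11/9−(-3))) = ½·(-22/9 − 56/9 − 32/9) = -55/9, so the A-coordinate is (-55/9)/(-11) = 5/9.
[APC] = ½·(0·(-11/9−(-2)) + (22/9)·(-2−0) + (-2)·(0−(-11/9))) = ½·(0 − 44/9 − 22/9) = -11/3, so the B-coordinate is 1/3.
[ABP] = ½·(0·(-3−(-11/9)) + 8·(-11/9−0) + (22/9)·(0−(-3))) = ½·(0 − 88/9 + 22/3) = -11/9, so the C-coordinate is 1/9.

(5/9, 1/3, 1/9)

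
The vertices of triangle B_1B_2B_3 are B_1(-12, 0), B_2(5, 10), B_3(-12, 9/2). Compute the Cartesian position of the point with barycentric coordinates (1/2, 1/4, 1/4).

M = (1/2)·B_1 + (1/4)·B_2 + (1/4)·B_3.
x-coordinate: (1/2)·(-12) + (1/4)·5 + (1/4)·(-12) = -31/4.
y-coordinate: (1/2)·0 + (1/4)·10 + (1/4)·(9/2) = 29/8.

(-31/4, 29/8)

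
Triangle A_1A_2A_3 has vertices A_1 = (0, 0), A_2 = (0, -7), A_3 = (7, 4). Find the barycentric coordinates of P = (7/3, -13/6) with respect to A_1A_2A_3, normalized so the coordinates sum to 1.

(1/6, 1/2, 1/3)

Signed area of the reference triangle: [A_1A_2A_3] = ½·(0·(-7−4) + 0·(4−0) + 7·(0−(-7))) = ½·(0 + 0 + 49) = 49/2.
[PA_2A_3] = ½·((7/3)·(-7−4) + 0·(4−(-13/6)) + 7·(-13/6−(-7))) = ½·(-77/3 + 0 + 203/6) = 49/12, so the A_1-coordinate is (49/12)/(49/2) = 1/6.
[A_1PA_3] = ½·(0·(-13/6−4) + (7/3)·(4−0) + 7·(0−(-13/6))) = ½·(0 + 28/3 + 91/6) = 49/4, so the A_2-coordinate is 1/2.
[A_1A_2P] = ½·(0·(-7−(-13/6)) + 0·(-13/6−0) + (7/3)·(0−(-7))) = ½·(0 + 0 + 49/3) = 49/6, so the A_3-coordinate is 1/3.
Check: 1/6 + 1/2 + 1/3 = 1.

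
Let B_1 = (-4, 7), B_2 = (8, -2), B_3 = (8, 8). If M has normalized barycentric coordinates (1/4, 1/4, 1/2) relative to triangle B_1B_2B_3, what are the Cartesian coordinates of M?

M = (1/4)·B_1 + (1/4)·B_2 + (1/2)·B_3.
x-coordinate: (1/4)·(-4) + (1/4)·8 + (1/2)·8 = 5.
y-coordinate: (1/4)·7 + (1/4)·(-2) + (1/2)·8 = 21/4.

(5, 21/4)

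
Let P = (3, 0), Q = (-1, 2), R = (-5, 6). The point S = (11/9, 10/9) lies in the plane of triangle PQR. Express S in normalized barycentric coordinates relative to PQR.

(2/3, 2/9, 1/9)

Signed area of the reference triangle: [PQR] = ½·(3·(2−6) + (-1)·(6−0) + (-5)·(0−2)) = ½·(-12 − 6 + 10) = -4.
[SQR] = ½·((11/9)·(2−6) + (-1)·(6−(10/9)) + (-5)·(10/9−2)) = ½·(-44/9 − 44/9 + 40/9) = -8/3, so the P-coordinate is (-8/3)/(-4) = 2/3.
[PSR] = ½·(3·(10/9−6) + (11/9)·(6−0) + (-5)·(0−(10/9))) = ½·(-44/3 + 22/3 + 50/9) = -8/9, so the Q-coordinate is 2/9.
[PQS] = ½·(3·(2−(10/9)) + (-1)·(10/9−0) + (11/9)·(0−2)) = ½·(8/3 − 10/9 − 22/9) = -4/9, so the R-coordinate is 1/9.
Check: 2/3 + 2/9 + 1/9 = 1.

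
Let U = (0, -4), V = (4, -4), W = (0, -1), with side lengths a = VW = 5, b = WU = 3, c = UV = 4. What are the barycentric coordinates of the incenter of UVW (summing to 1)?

The incenter has barycentric coordinates proportional to the opposite side lengths: (5 : 3 : 4).
Normalizing by 5+3+4 = 12 gives (5/12, 1/4, 1/3).

(5/12, 1/4, 1/3)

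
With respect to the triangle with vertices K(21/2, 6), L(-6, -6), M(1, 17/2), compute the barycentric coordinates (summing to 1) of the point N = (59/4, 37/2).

Signed area of the reference triangle: [KLM] = ½·((21/2)·(-6−(17/2)) + (-6)·(17/2−6) + 1·(6−(-6))) = ½·(-609/4 − 15 + 12) = -621/8.
[NLM] = ½·((59/4)·(-6−(17/2)) + (-6)·(17/2−(37/2)) + 1·(37/2−(-6))) = ½·(-1711/8 + 60 + 49/2) = -1035/16, so the K-coordinate is (-1035/16)/(-621/8) = 5/6.
[KNM] = ½·((21/2)·(37/2−(17/2)) + (59/4)·(17/2−6) + 1·(6−(37/2))) = ½·(105 + 295/8 − 25/2) = 1035/16, so the L-coordinate is -5/6.
[KLN] = ½·((21/2)·(-6−(37/2)) + (-6)·(37/2−6) + (59/4)·(6−(-6))) = ½·(-1029/4 − 75 + 177) = -621/8, so the M-coordinate is 1.
Check: 5/6 − 5/6 + 1 = 1.

(5/6, -5/6, 1)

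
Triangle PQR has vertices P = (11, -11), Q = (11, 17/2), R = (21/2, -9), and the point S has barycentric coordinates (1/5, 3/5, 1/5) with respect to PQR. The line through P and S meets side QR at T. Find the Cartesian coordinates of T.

(87/8, 33/8)

Line PS meets QR where the P-coordinate vanishes; zeroing S's P-weight and renormalizing leaves Q, R-weights 3/5 : 1/5 → (3/4, 1/4).
So T = (3/4)·Q + (1/4)·R = (87/8, 33/8).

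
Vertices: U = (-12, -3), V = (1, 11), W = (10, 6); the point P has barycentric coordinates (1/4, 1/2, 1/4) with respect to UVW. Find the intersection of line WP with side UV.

Line WP meets UV where the W-coordinate vanishes; zeroing P's W-weight and renormalizing leaves U, V-weights 1/4 : 1/2 → (1/3, 2/3).
So Q = (1/3)·U + (2/3)·V = (-10/3, 19/3).

(-10/3, 19/3)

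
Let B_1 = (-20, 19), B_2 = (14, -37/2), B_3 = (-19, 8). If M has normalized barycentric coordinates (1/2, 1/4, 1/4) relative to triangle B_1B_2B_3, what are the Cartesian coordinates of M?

(-45/4, 55/8)

M = (1/2)·B_1 + (1/4)·B_2 + (1/4)·B_3.
x-coordinate: (1/2)·(-20) + (1/4)·14 + (1/4)·(-19) = -45/4.
y-coordinate: (1/2)·19 + (1/4)·(-37/2) + (1/4)·8 = 55/8.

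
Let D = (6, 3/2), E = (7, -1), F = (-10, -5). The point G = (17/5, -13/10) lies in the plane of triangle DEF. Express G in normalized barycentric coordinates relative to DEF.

Signed area of the reference triangle: [DEF] = ½·(6·(-1−(-5)) + 7·(-5−(3/2)) + (-10)·(3/2−(-1))) = ½·(24 − 91/2 − 25) = -93/4.
[GEF] = ½·((17/5)·(-1−(-5)) + 7·(-5−(-13/10)) + (-10)·(-13/10−(-1))) = ½·(68/5 − 259/10 + 3) = -93/20, so the D-coordinate is (-93/20)/(-93/4) = 1/5.
[DGF] = ½·(6·(-13/10−(-5)) + (17/5)·(-5−(3/2)) + (-10)·(3/2−(-13/10))) = ½·(111/5 − 221/10 − 28) = -279/20, so the E-coordinate is 3/5.
[DEG] = ½·(6·(-1−(-13/10)) + 7·(-13/10−(3/2)) + (17/5)·(3/2−(-1))) = ½·(9/5 − 98/5 + 17/2) = -93/20, so the F-coordinate is 1/5.

(1/5, 3/5, 1/5)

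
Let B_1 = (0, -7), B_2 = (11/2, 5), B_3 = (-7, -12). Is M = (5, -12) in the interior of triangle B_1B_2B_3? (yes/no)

no

Barycentric coordinates of M: (408/113, -120/113, -175/113).
The three coordinates are positive, negative, negative; a point is interior exactly when all three are positive.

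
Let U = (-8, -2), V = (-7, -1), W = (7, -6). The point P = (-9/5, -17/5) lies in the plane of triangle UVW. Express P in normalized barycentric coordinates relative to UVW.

(2/5, 1/5, 2/5)

Signed area of the reference triangle: [UVW] = ½·((-8)·(-1−(-6)) + (-7)·(-6−(-2)) + 7·(-2−(-1))) = ½·(-40 + 28 − 7) = -19/2.
[PVW] = ½·((-9/5)·(-1−(-6)) + (-7)·(-6−(-17/5)) + 7·(-17/5−(-1))) = ½·(-9 + 91/5 − 84/5) = -19/5, so the U-coordinate is (-19/5)/(-19/2) = 2/5.
[UPW] = ½·((-8)·(-17/5−(-6)) + (-9/5)·(-6−(-2)) + 7·(-2−(-17/5))) = ½·(-104/5 + 36/5 + 49/5) = -19/10, so the V-coordinate is 1/5.
[UVP] = ½·((-8)·(-1−(-17/5)) + (-7)·(-17/5−(-2)) + (-9/5)·(-2−(-1))) = ½·(-96/5 + 49/5 + 9/5) = -19/5, so the W-coordinate is 2/5.
Check: 2/5 + 1/5 + 2/5 = 1.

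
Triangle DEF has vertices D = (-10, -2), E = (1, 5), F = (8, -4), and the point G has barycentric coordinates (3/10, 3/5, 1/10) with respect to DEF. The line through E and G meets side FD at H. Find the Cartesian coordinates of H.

(-11/2, -5/2)

Line EG meets FD where the E-coordinate vanishes; zeroing G's E-weight and renormalizing leaves F, D-weights 1/10 : 3/10 → (1/4, 3/4).
So H = (1/4)·F + (3/4)·D = (-11/2, -5/2).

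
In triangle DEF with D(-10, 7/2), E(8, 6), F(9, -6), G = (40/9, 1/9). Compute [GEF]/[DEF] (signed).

[DEF] = ½·((-10)·(6−(-6)) + 8·(-6−(7/2)) + 9·(7/2−6)) = ½·(-120 − 76 − 45/2) = -437/4.
[GEF] = ½·((40/9)·(6−(-6)) + 8·(-6−(1/9)) + 9·(1/9−6)) = ½·(160/3 − 440/9 − 53) = -437/18, so the ratio is (-437/18)/(-437/4) = 2/9.

2/9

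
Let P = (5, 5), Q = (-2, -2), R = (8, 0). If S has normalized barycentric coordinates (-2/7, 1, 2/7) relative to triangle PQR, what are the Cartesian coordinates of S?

(-8/7, -24/7)

S = (-2/7)·P + 1·Q + (2/7)·R.
x-coordinate: (-2/7)·5 + 1·(-2) + (2/7)·8 = -8/7.
y-coordinate: (-2/7)·5 + 1·(-2) + (2/7)·0 = -24/7.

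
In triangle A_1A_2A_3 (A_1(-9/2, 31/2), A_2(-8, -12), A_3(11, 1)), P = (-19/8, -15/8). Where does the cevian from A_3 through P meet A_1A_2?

(-41/6, -17/6)

Barycentric coordinates of P with respect to A_1A_2A_3: (1/4, 1/2, 1/4).
On side A_1A_2 the A_3-coordinate is zero; dropping P's A_3-weight 1/4 and renormalizing the remaining 1/4 : 1/2 gives weights 1/3, 2/3 on A_1, A_2.
Q = (1/3)·(-9/2, 31/2) + (2/3)·(-8, -12) = (-41/6, -17/6).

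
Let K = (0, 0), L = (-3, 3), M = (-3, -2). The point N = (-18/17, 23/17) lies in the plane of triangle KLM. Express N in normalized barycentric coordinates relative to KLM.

(11/17, 7/17, -1/17)

Signed area of the reference triangle: [KLM] = ½·(0·(3−(-2)) + (-3)·(-2−0) + (-3)·(0−3)) = ½·(0 + 6 + 9) = 15/2.
[NLM] = ½·((-18/17)·(3−(-2)) + (-3)·(-2−(23/17)) + (-3)·(23/17−3)) = ½·(-90/17 + 171/17 + 84/17) = 165/34, so the K-coordinate is (165/34)/(15/2) = 11/17.
[KNM] = ½·(0·(23/17−(-2)) + (-18/17)·(-2−0) + (-3)·(0−(23/17))) = ½·(0 + 36/17 + 69/17) = 105/34, so the L-coordinate is 7/17.
[KLN] = ½·(0·(3−(23/17)) + (-3)·(23/17−0) + (-18/17)·(0−3)) = ½·(0 − 69/17 + 54/17) = -15/34, so the M-coordinate is -1/17.
Check: 11/17 + 7/17 − 1/17 = 1.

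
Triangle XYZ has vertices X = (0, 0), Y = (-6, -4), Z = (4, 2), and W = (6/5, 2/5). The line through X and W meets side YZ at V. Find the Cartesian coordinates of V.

(3/2, 1/2)

Barycentric coordinates of W with respect to XYZ: (1/5, 1/5, 3/5).
On side YZ the X-coordinate is zero; dropping W's X-weight 1/5 and renormalizing the remaining 1/5 : 3/5 gives weights 1/4, 3/4 on Y, Z.
V = (1/4)·(-6, -4) + (3/4)·(4, 2) = (3/2, 1/2).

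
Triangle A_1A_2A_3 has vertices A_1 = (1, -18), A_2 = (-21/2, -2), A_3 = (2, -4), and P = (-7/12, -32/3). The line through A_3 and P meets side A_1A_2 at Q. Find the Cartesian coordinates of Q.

Barycentric coordinates of P with respect to A_1A_2A_3: (1/2, 1/6, 1/3).
On side A_1A_2 the A_3-coordinate is zero; dropping P's A_3-weight 1/3 and renormalizing the remaining 1/2 : 1/6 gives weights 3/4, 1/4 on A_1, A_2.
Q = (3/4)·(1, -18) + (1/4)·(-21/2, -2) = (-15/8, -14).

(-15/8, -14)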